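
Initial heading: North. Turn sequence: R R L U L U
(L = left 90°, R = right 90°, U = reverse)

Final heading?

Answer: Final heading: North

Derivation:
Start: North
  R (right (90° clockwise)) -> East
  R (right (90° clockwise)) -> South
  L (left (90° counter-clockwise)) -> East
  U (U-turn (180°)) -> West
  L (left (90° counter-clockwise)) -> South
  U (U-turn (180°)) -> North
Final: North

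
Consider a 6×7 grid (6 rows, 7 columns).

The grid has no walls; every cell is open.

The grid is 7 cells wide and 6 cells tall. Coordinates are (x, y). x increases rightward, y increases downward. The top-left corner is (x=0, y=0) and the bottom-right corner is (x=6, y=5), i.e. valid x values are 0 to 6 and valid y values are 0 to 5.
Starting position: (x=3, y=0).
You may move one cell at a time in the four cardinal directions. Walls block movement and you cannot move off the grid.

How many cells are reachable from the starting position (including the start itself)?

BFS flood-fill from (x=3, y=0):
  Distance 0: (x=3, y=0)
  Distance 1: (x=2, y=0), (x=4, y=0), (x=3, y=1)
  Distance 2: (x=1, y=0), (x=5, y=0), (x=2, y=1), (x=4, y=1), (x=3, y=2)
  Distance 3: (x=0, y=0), (x=6, y=0), (x=1, y=1), (x=5, y=1), (x=2, y=2), (x=4, y=2), (x=3, y=3)
  Distance 4: (x=0, y=1), (x=6, y=1), (x=1, y=2), (x=5, y=2), (x=2, y=3), (x=4, y=3), (x=3, y=4)
  Distance 5: (x=0, y=2), (x=6, y=2), (x=1, y=3), (x=5, y=3), (x=2, y=4), (x=4, y=4), (x=3, y=5)
  Distance 6: (x=0, y=3), (x=6, y=3), (x=1, y=4), (x=5, y=4), (x=2, y=5), (x=4, y=5)
  Distance 7: (x=0, y=4), (x=6, y=4), (x=1, y=5), (x=5, y=5)
  Distance 8: (x=0, y=5), (x=6, y=5)
Total reachable: 42 (grid has 42 open cells total)

Answer: Reachable cells: 42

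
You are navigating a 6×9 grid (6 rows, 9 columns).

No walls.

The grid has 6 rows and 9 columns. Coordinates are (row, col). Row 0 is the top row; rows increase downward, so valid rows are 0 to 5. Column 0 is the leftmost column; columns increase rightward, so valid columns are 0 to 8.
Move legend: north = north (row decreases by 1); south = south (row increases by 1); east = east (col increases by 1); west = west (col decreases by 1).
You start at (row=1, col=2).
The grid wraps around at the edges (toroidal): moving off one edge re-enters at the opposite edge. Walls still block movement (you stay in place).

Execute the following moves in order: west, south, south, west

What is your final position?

Start: (row=1, col=2)
  west (west): (row=1, col=2) -> (row=1, col=1)
  south (south): (row=1, col=1) -> (row=2, col=1)
  south (south): (row=2, col=1) -> (row=3, col=1)
  west (west): (row=3, col=1) -> (row=3, col=0)
Final: (row=3, col=0)

Answer: Final position: (row=3, col=0)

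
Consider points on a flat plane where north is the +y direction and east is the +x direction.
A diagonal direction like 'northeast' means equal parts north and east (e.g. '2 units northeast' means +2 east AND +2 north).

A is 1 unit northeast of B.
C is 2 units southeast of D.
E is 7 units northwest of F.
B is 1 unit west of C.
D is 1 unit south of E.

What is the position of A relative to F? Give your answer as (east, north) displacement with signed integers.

Answer: A is at (east=-5, north=5) relative to F.

Derivation:
Place F at the origin (east=0, north=0).
  E is 7 units northwest of F: delta (east=-7, north=+7); E at (east=-7, north=7).
  D is 1 unit south of E: delta (east=+0, north=-1); D at (east=-7, north=6).
  C is 2 units southeast of D: delta (east=+2, north=-2); C at (east=-5, north=4).
  B is 1 unit west of C: delta (east=-1, north=+0); B at (east=-6, north=4).
  A is 1 unit northeast of B: delta (east=+1, north=+1); A at (east=-5, north=5).
Therefore A relative to F: (east=-5, north=5).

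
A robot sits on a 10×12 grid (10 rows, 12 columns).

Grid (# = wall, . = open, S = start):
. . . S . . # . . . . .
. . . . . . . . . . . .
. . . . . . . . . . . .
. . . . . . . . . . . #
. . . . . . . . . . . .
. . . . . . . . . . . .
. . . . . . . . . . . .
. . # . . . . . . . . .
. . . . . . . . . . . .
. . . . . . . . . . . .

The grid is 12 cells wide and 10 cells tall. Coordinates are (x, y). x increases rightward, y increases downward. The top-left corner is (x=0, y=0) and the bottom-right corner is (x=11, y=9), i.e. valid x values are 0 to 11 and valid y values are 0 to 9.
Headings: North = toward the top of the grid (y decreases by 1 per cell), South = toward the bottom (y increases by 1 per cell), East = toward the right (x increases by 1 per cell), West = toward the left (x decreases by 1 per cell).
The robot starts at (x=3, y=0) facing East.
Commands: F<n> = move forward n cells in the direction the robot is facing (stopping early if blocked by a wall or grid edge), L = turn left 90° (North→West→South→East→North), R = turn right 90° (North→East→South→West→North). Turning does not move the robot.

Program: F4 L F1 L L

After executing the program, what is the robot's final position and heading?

Start: (x=3, y=0), facing East
  F4: move forward 2/4 (blocked), now at (x=5, y=0)
  L: turn left, now facing North
  F1: move forward 0/1 (blocked), now at (x=5, y=0)
  L: turn left, now facing West
  L: turn left, now facing South
Final: (x=5, y=0), facing South

Answer: Final position: (x=5, y=0), facing South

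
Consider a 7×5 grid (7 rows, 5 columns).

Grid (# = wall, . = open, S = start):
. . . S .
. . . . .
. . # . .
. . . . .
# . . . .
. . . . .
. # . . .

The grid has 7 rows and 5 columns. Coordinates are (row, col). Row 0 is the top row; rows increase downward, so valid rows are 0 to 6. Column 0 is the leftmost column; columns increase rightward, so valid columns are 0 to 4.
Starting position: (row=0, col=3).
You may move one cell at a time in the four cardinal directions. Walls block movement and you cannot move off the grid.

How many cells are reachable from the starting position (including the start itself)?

Answer: Reachable cells: 32

Derivation:
BFS flood-fill from (row=0, col=3):
  Distance 0: (row=0, col=3)
  Distance 1: (row=0, col=2), (row=0, col=4), (row=1, col=3)
  Distance 2: (row=0, col=1), (row=1, col=2), (row=1, col=4), (row=2, col=3)
  Distance 3: (row=0, col=0), (row=1, col=1), (row=2, col=4), (row=3, col=3)
  Distance 4: (row=1, col=0), (row=2, col=1), (row=3, col=2), (row=3, col=4), (row=4, col=3)
  Distance 5: (row=2, col=0), (row=3, col=1), (row=4, col=2), (row=4, col=4), (row=5, col=3)
  Distance 6: (row=3, col=0), (row=4, col=1), (row=5, col=2), (row=5, col=4), (row=6, col=3)
  Distance 7: (row=5, col=1), (row=6, col=2), (row=6, col=4)
  Distance 8: (row=5, col=0)
  Distance 9: (row=6, col=0)
Total reachable: 32 (grid has 32 open cells total)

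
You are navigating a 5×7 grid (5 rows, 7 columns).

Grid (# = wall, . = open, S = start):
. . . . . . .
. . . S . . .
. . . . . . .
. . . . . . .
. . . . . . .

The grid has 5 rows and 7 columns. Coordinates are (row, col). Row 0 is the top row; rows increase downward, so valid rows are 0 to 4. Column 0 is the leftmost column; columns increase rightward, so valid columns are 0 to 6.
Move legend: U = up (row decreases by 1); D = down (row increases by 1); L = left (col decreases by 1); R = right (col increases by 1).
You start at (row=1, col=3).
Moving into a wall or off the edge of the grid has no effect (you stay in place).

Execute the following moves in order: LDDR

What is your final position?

Start: (row=1, col=3)
  L (left): (row=1, col=3) -> (row=1, col=2)
  D (down): (row=1, col=2) -> (row=2, col=2)
  D (down): (row=2, col=2) -> (row=3, col=2)
  R (right): (row=3, col=2) -> (row=3, col=3)
Final: (row=3, col=3)

Answer: Final position: (row=3, col=3)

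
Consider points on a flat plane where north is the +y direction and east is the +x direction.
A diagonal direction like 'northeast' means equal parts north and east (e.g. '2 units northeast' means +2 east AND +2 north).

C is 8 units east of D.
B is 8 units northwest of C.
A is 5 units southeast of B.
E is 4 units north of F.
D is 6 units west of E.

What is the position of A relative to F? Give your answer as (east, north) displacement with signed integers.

Place F at the origin (east=0, north=0).
  E is 4 units north of F: delta (east=+0, north=+4); E at (east=0, north=4).
  D is 6 units west of E: delta (east=-6, north=+0); D at (east=-6, north=4).
  C is 8 units east of D: delta (east=+8, north=+0); C at (east=2, north=4).
  B is 8 units northwest of C: delta (east=-8, north=+8); B at (east=-6, north=12).
  A is 5 units southeast of B: delta (east=+5, north=-5); A at (east=-1, north=7).
Therefore A relative to F: (east=-1, north=7).

Answer: A is at (east=-1, north=7) relative to F.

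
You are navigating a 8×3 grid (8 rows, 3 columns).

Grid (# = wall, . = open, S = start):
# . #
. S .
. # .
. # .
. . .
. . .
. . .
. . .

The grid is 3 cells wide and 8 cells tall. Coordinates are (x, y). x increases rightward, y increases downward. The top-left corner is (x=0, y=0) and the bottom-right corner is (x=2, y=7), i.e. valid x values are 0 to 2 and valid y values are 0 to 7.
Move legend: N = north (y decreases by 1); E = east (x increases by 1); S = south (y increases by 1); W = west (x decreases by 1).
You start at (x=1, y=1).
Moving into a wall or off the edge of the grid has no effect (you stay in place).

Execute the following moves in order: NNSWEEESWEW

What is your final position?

Start: (x=1, y=1)
  N (north): (x=1, y=1) -> (x=1, y=0)
  N (north): blocked, stay at (x=1, y=0)
  S (south): (x=1, y=0) -> (x=1, y=1)
  W (west): (x=1, y=1) -> (x=0, y=1)
  E (east): (x=0, y=1) -> (x=1, y=1)
  E (east): (x=1, y=1) -> (x=2, y=1)
  E (east): blocked, stay at (x=2, y=1)
  S (south): (x=2, y=1) -> (x=2, y=2)
  W (west): blocked, stay at (x=2, y=2)
  E (east): blocked, stay at (x=2, y=2)
  W (west): blocked, stay at (x=2, y=2)
Final: (x=2, y=2)

Answer: Final position: (x=2, y=2)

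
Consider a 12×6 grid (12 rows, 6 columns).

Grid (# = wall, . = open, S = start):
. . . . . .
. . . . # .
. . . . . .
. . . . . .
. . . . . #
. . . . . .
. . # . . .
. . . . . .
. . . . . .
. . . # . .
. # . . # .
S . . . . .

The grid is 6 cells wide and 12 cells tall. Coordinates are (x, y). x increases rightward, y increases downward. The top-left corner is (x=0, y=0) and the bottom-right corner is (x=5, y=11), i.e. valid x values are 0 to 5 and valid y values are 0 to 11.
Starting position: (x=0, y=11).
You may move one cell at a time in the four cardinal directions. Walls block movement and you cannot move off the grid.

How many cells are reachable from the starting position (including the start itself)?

Answer: Reachable cells: 66

Derivation:
BFS flood-fill from (x=0, y=11):
  Distance 0: (x=0, y=11)
  Distance 1: (x=0, y=10), (x=1, y=11)
  Distance 2: (x=0, y=9), (x=2, y=11)
  Distance 3: (x=0, y=8), (x=1, y=9), (x=2, y=10), (x=3, y=11)
  Distance 4: (x=0, y=7), (x=1, y=8), (x=2, y=9), (x=3, y=10), (x=4, y=11)
  Distance 5: (x=0, y=6), (x=1, y=7), (x=2, y=8), (x=5, y=11)
  Distance 6: (x=0, y=5), (x=1, y=6), (x=2, y=7), (x=3, y=8), (x=5, y=10)
  Distance 7: (x=0, y=4), (x=1, y=5), (x=3, y=7), (x=4, y=8), (x=5, y=9)
  Distance 8: (x=0, y=3), (x=1, y=4), (x=2, y=5), (x=3, y=6), (x=4, y=7), (x=5, y=8), (x=4, y=9)
  Distance 9: (x=0, y=2), (x=1, y=3), (x=2, y=4), (x=3, y=5), (x=4, y=6), (x=5, y=7)
  Distance 10: (x=0, y=1), (x=1, y=2), (x=2, y=3), (x=3, y=4), (x=4, y=5), (x=5, y=6)
  Distance 11: (x=0, y=0), (x=1, y=1), (x=2, y=2), (x=3, y=3), (x=4, y=4), (x=5, y=5)
  Distance 12: (x=1, y=0), (x=2, y=1), (x=3, y=2), (x=4, y=3)
  Distance 13: (x=2, y=0), (x=3, y=1), (x=4, y=2), (x=5, y=3)
  Distance 14: (x=3, y=0), (x=5, y=2)
  Distance 15: (x=4, y=0), (x=5, y=1)
  Distance 16: (x=5, y=0)
Total reachable: 66 (grid has 66 open cells total)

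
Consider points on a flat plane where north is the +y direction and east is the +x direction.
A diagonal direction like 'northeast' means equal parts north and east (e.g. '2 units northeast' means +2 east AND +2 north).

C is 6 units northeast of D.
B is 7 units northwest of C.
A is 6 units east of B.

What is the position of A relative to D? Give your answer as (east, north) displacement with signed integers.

Answer: A is at (east=5, north=13) relative to D.

Derivation:
Place D at the origin (east=0, north=0).
  C is 6 units northeast of D: delta (east=+6, north=+6); C at (east=6, north=6).
  B is 7 units northwest of C: delta (east=-7, north=+7); B at (east=-1, north=13).
  A is 6 units east of B: delta (east=+6, north=+0); A at (east=5, north=13).
Therefore A relative to D: (east=5, north=13).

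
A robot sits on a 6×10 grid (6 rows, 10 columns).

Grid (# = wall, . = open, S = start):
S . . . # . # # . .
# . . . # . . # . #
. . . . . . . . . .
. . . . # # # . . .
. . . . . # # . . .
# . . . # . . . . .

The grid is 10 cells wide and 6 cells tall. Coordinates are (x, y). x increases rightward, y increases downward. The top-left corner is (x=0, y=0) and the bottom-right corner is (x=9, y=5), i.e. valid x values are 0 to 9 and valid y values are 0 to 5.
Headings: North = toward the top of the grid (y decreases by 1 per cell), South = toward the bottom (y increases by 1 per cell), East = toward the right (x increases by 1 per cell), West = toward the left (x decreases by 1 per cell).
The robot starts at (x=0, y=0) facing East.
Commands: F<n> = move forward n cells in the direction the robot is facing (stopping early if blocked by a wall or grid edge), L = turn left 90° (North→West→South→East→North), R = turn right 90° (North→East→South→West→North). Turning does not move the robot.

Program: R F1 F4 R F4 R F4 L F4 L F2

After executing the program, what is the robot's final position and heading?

Start: (x=0, y=0), facing East
  R: turn right, now facing South
  F1: move forward 0/1 (blocked), now at (x=0, y=0)
  F4: move forward 0/4 (blocked), now at (x=0, y=0)
  R: turn right, now facing West
  F4: move forward 0/4 (blocked), now at (x=0, y=0)
  R: turn right, now facing North
  F4: move forward 0/4 (blocked), now at (x=0, y=0)
  L: turn left, now facing West
  F4: move forward 0/4 (blocked), now at (x=0, y=0)
  L: turn left, now facing South
  F2: move forward 0/2 (blocked), now at (x=0, y=0)
Final: (x=0, y=0), facing South

Answer: Final position: (x=0, y=0), facing South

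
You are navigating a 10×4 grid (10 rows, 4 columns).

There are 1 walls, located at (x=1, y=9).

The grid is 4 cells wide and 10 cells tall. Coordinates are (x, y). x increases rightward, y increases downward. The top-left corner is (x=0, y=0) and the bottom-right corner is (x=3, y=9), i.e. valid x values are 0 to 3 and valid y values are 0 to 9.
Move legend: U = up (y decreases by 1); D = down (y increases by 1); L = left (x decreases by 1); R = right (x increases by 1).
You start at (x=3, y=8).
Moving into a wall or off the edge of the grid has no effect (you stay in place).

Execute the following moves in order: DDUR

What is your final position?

Start: (x=3, y=8)
  D (down): (x=3, y=8) -> (x=3, y=9)
  D (down): blocked, stay at (x=3, y=9)
  U (up): (x=3, y=9) -> (x=3, y=8)
  R (right): blocked, stay at (x=3, y=8)
Final: (x=3, y=8)

Answer: Final position: (x=3, y=8)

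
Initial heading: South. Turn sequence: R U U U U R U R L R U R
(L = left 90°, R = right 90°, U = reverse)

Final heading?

Start: South
  R (right (90° clockwise)) -> West
  U (U-turn (180°)) -> East
  U (U-turn (180°)) -> West
  U (U-turn (180°)) -> East
  U (U-turn (180°)) -> West
  R (right (90° clockwise)) -> North
  U (U-turn (180°)) -> South
  R (right (90° clockwise)) -> West
  L (left (90° counter-clockwise)) -> South
  R (right (90° clockwise)) -> West
  U (U-turn (180°)) -> East
  R (right (90° clockwise)) -> South
Final: South

Answer: Final heading: South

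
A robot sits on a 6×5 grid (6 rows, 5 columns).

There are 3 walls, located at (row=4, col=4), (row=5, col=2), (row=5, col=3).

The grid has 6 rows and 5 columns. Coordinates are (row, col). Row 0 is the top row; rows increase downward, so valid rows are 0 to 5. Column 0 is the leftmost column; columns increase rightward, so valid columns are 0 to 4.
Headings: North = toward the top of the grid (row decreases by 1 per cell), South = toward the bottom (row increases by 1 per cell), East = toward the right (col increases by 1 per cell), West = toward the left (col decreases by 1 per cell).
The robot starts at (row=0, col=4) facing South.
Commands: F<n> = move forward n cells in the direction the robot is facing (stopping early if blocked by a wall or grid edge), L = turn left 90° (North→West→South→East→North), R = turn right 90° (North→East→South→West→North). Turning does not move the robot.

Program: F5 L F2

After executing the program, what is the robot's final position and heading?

Start: (row=0, col=4), facing South
  F5: move forward 3/5 (blocked), now at (row=3, col=4)
  L: turn left, now facing East
  F2: move forward 0/2 (blocked), now at (row=3, col=4)
Final: (row=3, col=4), facing East

Answer: Final position: (row=3, col=4), facing East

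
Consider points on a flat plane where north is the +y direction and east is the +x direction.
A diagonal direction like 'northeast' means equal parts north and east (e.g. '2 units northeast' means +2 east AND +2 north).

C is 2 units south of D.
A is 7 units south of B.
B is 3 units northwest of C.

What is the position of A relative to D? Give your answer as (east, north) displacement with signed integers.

Answer: A is at (east=-3, north=-6) relative to D.

Derivation:
Place D at the origin (east=0, north=0).
  C is 2 units south of D: delta (east=+0, north=-2); C at (east=0, north=-2).
  B is 3 units northwest of C: delta (east=-3, north=+3); B at (east=-3, north=1).
  A is 7 units south of B: delta (east=+0, north=-7); A at (east=-3, north=-6).
Therefore A relative to D: (east=-3, north=-6).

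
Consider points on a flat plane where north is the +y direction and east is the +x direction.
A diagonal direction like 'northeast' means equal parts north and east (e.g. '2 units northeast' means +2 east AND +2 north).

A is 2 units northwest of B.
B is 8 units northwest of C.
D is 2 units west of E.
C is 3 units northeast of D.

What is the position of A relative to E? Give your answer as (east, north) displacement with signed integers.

Answer: A is at (east=-9, north=13) relative to E.

Derivation:
Place E at the origin (east=0, north=0).
  D is 2 units west of E: delta (east=-2, north=+0); D at (east=-2, north=0).
  C is 3 units northeast of D: delta (east=+3, north=+3); C at (east=1, north=3).
  B is 8 units northwest of C: delta (east=-8, north=+8); B at (east=-7, north=11).
  A is 2 units northwest of B: delta (east=-2, north=+2); A at (east=-9, north=13).
Therefore A relative to E: (east=-9, north=13).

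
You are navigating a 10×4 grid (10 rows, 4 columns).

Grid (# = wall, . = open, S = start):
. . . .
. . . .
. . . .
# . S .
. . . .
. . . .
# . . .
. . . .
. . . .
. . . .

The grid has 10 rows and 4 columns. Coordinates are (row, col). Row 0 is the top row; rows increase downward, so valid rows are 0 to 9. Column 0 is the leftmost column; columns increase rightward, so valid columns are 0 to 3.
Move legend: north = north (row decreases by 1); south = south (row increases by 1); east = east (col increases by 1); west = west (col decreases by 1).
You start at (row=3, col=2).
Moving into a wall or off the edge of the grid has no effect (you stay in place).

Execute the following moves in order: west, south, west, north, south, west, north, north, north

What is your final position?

Answer: Final position: (row=4, col=0)

Derivation:
Start: (row=3, col=2)
  west (west): (row=3, col=2) -> (row=3, col=1)
  south (south): (row=3, col=1) -> (row=4, col=1)
  west (west): (row=4, col=1) -> (row=4, col=0)
  north (north): blocked, stay at (row=4, col=0)
  south (south): (row=4, col=0) -> (row=5, col=0)
  west (west): blocked, stay at (row=5, col=0)
  north (north): (row=5, col=0) -> (row=4, col=0)
  north (north): blocked, stay at (row=4, col=0)
  north (north): blocked, stay at (row=4, col=0)
Final: (row=4, col=0)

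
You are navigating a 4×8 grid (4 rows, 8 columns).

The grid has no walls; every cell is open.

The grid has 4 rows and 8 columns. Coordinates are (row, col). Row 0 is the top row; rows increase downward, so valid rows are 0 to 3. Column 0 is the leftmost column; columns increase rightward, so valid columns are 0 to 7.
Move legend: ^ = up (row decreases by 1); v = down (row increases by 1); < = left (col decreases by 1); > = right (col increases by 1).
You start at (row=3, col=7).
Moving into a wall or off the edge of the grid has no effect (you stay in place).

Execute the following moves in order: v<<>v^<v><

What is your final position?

Answer: Final position: (row=3, col=5)

Derivation:
Start: (row=3, col=7)
  v (down): blocked, stay at (row=3, col=7)
  < (left): (row=3, col=7) -> (row=3, col=6)
  < (left): (row=3, col=6) -> (row=3, col=5)
  > (right): (row=3, col=5) -> (row=3, col=6)
  v (down): blocked, stay at (row=3, col=6)
  ^ (up): (row=3, col=6) -> (row=2, col=6)
  < (left): (row=2, col=6) -> (row=2, col=5)
  v (down): (row=2, col=5) -> (row=3, col=5)
  > (right): (row=3, col=5) -> (row=3, col=6)
  < (left): (row=3, col=6) -> (row=3, col=5)
Final: (row=3, col=5)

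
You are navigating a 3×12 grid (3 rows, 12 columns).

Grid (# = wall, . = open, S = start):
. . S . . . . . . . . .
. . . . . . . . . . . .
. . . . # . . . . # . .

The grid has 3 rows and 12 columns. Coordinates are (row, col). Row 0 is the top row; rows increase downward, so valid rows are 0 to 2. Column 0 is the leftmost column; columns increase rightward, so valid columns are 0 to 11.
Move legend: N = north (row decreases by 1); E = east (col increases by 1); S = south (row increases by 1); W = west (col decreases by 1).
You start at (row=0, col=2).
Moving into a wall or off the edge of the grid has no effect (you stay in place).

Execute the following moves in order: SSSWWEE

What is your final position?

Answer: Final position: (row=2, col=2)

Derivation:
Start: (row=0, col=2)
  S (south): (row=0, col=2) -> (row=1, col=2)
  S (south): (row=1, col=2) -> (row=2, col=2)
  S (south): blocked, stay at (row=2, col=2)
  W (west): (row=2, col=2) -> (row=2, col=1)
  W (west): (row=2, col=1) -> (row=2, col=0)
  E (east): (row=2, col=0) -> (row=2, col=1)
  E (east): (row=2, col=1) -> (row=2, col=2)
Final: (row=2, col=2)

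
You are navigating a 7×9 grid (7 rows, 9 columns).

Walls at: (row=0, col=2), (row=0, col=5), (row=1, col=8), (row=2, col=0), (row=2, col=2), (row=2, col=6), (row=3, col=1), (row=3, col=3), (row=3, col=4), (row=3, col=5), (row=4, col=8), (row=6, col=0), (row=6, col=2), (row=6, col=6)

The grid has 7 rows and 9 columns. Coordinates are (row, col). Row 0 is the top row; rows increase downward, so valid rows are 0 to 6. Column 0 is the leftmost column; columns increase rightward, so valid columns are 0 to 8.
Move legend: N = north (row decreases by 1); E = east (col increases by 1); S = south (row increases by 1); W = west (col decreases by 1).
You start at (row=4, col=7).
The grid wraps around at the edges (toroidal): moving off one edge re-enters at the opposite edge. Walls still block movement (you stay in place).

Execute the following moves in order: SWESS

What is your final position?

Answer: Final position: (row=0, col=7)

Derivation:
Start: (row=4, col=7)
  S (south): (row=4, col=7) -> (row=5, col=7)
  W (west): (row=5, col=7) -> (row=5, col=6)
  E (east): (row=5, col=6) -> (row=5, col=7)
  S (south): (row=5, col=7) -> (row=6, col=7)
  S (south): (row=6, col=7) -> (row=0, col=7)
Final: (row=0, col=7)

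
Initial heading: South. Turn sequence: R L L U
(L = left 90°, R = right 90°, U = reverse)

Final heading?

Answer: Final heading: West

Derivation:
Start: South
  R (right (90° clockwise)) -> West
  L (left (90° counter-clockwise)) -> South
  L (left (90° counter-clockwise)) -> East
  U (U-turn (180°)) -> West
Final: West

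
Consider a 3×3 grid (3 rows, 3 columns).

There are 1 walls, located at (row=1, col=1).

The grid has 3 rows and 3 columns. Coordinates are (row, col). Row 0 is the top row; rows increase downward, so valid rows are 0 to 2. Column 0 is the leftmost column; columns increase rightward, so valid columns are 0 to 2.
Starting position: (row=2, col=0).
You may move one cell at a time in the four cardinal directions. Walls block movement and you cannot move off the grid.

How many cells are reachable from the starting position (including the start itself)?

Answer: Reachable cells: 8

Derivation:
BFS flood-fill from (row=2, col=0):
  Distance 0: (row=2, col=0)
  Distance 1: (row=1, col=0), (row=2, col=1)
  Distance 2: (row=0, col=0), (row=2, col=2)
  Distance 3: (row=0, col=1), (row=1, col=2)
  Distance 4: (row=0, col=2)
Total reachable: 8 (grid has 8 open cells total)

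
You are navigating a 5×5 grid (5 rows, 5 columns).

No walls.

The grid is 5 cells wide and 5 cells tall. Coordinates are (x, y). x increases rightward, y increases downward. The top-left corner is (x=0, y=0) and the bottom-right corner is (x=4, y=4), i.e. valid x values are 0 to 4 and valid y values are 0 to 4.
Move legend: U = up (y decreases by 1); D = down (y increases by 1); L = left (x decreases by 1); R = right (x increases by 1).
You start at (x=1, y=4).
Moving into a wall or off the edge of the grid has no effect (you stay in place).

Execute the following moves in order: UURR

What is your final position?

Start: (x=1, y=4)
  U (up): (x=1, y=4) -> (x=1, y=3)
  U (up): (x=1, y=3) -> (x=1, y=2)
  R (right): (x=1, y=2) -> (x=2, y=2)
  R (right): (x=2, y=2) -> (x=3, y=2)
Final: (x=3, y=2)

Answer: Final position: (x=3, y=2)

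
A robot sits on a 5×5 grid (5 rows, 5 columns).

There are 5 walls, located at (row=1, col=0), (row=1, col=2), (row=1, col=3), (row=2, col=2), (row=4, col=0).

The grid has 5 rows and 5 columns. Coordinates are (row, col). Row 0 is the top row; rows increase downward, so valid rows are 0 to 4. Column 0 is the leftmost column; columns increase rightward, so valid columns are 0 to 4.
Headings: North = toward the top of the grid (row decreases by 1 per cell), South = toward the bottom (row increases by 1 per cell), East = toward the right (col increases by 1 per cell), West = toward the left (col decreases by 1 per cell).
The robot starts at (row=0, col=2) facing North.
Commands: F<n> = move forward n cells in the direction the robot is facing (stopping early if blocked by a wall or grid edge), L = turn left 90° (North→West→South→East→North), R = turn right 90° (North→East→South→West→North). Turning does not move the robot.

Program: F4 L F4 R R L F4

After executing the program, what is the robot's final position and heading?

Start: (row=0, col=2), facing North
  F4: move forward 0/4 (blocked), now at (row=0, col=2)
  L: turn left, now facing West
  F4: move forward 2/4 (blocked), now at (row=0, col=0)
  R: turn right, now facing North
  R: turn right, now facing East
  L: turn left, now facing North
  F4: move forward 0/4 (blocked), now at (row=0, col=0)
Final: (row=0, col=0), facing North

Answer: Final position: (row=0, col=0), facing North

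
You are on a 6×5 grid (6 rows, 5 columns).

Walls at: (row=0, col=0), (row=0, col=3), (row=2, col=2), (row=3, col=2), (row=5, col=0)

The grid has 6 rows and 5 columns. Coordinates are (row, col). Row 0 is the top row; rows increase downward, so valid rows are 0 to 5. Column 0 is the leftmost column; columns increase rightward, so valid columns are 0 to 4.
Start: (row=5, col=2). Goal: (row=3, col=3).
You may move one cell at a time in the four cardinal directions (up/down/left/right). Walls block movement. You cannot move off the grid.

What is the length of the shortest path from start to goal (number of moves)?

BFS from (row=5, col=2) until reaching (row=3, col=3):
  Distance 0: (row=5, col=2)
  Distance 1: (row=4, col=2), (row=5, col=1), (row=5, col=3)
  Distance 2: (row=4, col=1), (row=4, col=3), (row=5, col=4)
  Distance 3: (row=3, col=1), (row=3, col=3), (row=4, col=0), (row=4, col=4)  <- goal reached here
One shortest path (3 moves): (row=5, col=2) -> (row=5, col=3) -> (row=4, col=3) -> (row=3, col=3)

Answer: Shortest path length: 3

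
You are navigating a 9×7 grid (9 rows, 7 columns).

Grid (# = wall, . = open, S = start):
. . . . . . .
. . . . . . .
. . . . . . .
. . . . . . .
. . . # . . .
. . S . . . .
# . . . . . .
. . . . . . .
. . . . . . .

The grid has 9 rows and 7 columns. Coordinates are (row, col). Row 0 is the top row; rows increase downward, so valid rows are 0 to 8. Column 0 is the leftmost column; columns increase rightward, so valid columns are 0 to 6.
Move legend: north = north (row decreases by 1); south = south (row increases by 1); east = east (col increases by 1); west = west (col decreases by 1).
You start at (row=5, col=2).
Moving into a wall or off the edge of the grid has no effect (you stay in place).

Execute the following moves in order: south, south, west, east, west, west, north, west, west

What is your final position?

Answer: Final position: (row=7, col=0)

Derivation:
Start: (row=5, col=2)
  south (south): (row=5, col=2) -> (row=6, col=2)
  south (south): (row=6, col=2) -> (row=7, col=2)
  west (west): (row=7, col=2) -> (row=7, col=1)
  east (east): (row=7, col=1) -> (row=7, col=2)
  west (west): (row=7, col=2) -> (row=7, col=1)
  west (west): (row=7, col=1) -> (row=7, col=0)
  north (north): blocked, stay at (row=7, col=0)
  west (west): blocked, stay at (row=7, col=0)
  west (west): blocked, stay at (row=7, col=0)
Final: (row=7, col=0)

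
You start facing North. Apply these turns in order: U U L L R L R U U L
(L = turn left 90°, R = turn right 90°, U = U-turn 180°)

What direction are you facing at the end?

Start: North
  U (U-turn (180°)) -> South
  U (U-turn (180°)) -> North
  L (left (90° counter-clockwise)) -> West
  L (left (90° counter-clockwise)) -> South
  R (right (90° clockwise)) -> West
  L (left (90° counter-clockwise)) -> South
  R (right (90° clockwise)) -> West
  U (U-turn (180°)) -> East
  U (U-turn (180°)) -> West
  L (left (90° counter-clockwise)) -> South
Final: South

Answer: Final heading: South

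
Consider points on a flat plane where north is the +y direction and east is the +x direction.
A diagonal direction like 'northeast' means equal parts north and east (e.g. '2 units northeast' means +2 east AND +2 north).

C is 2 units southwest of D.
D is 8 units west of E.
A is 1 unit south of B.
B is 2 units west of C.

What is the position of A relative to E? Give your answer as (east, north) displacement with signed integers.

Place E at the origin (east=0, north=0).
  D is 8 units west of E: delta (east=-8, north=+0); D at (east=-8, north=0).
  C is 2 units southwest of D: delta (east=-2, north=-2); C at (east=-10, north=-2).
  B is 2 units west of C: delta (east=-2, north=+0); B at (east=-12, north=-2).
  A is 1 unit south of B: delta (east=+0, north=-1); A at (east=-12, north=-3).
Therefore A relative to E: (east=-12, north=-3).

Answer: A is at (east=-12, north=-3) relative to E.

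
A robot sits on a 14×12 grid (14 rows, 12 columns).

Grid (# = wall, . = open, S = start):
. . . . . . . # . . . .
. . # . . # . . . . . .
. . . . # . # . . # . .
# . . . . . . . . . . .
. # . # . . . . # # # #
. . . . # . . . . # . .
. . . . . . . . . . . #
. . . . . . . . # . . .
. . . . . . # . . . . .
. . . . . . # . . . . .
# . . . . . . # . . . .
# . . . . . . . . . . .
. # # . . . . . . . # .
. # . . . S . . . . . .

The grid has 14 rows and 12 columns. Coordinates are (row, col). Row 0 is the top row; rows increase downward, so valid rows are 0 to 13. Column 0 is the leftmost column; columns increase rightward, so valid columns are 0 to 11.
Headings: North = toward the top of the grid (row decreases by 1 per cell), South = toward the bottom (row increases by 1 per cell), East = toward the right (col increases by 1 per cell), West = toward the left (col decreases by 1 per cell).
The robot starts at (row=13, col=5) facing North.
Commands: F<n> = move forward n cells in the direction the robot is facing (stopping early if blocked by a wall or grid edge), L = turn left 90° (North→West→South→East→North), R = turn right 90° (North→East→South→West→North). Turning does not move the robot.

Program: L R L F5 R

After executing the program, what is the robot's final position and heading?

Answer: Final position: (row=13, col=2), facing North

Derivation:
Start: (row=13, col=5), facing North
  L: turn left, now facing West
  R: turn right, now facing North
  L: turn left, now facing West
  F5: move forward 3/5 (blocked), now at (row=13, col=2)
  R: turn right, now facing North
Final: (row=13, col=2), facing North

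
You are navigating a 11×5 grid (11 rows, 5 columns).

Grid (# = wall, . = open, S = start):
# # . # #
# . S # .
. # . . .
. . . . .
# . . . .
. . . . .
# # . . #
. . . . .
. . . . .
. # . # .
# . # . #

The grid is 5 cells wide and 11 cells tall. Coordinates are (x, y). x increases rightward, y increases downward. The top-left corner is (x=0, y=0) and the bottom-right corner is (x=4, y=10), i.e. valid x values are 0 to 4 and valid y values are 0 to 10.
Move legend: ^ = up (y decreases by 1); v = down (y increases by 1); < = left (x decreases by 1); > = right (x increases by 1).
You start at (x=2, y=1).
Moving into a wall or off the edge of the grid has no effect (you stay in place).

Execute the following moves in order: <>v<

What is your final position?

Answer: Final position: (x=2, y=2)

Derivation:
Start: (x=2, y=1)
  < (left): (x=2, y=1) -> (x=1, y=1)
  > (right): (x=1, y=1) -> (x=2, y=1)
  v (down): (x=2, y=1) -> (x=2, y=2)
  < (left): blocked, stay at (x=2, y=2)
Final: (x=2, y=2)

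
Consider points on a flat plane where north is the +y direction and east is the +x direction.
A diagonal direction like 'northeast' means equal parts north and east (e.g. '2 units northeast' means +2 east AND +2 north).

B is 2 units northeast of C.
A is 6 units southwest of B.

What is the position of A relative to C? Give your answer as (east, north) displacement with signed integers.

Place C at the origin (east=0, north=0).
  B is 2 units northeast of C: delta (east=+2, north=+2); B at (east=2, north=2).
  A is 6 units southwest of B: delta (east=-6, north=-6); A at (east=-4, north=-4).
Therefore A relative to C: (east=-4, north=-4).

Answer: A is at (east=-4, north=-4) relative to C.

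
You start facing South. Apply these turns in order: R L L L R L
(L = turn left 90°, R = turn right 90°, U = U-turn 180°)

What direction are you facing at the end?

Start: South
  R (right (90° clockwise)) -> West
  L (left (90° counter-clockwise)) -> South
  L (left (90° counter-clockwise)) -> East
  L (left (90° counter-clockwise)) -> North
  R (right (90° clockwise)) -> East
  L (left (90° counter-clockwise)) -> North
Final: North

Answer: Final heading: North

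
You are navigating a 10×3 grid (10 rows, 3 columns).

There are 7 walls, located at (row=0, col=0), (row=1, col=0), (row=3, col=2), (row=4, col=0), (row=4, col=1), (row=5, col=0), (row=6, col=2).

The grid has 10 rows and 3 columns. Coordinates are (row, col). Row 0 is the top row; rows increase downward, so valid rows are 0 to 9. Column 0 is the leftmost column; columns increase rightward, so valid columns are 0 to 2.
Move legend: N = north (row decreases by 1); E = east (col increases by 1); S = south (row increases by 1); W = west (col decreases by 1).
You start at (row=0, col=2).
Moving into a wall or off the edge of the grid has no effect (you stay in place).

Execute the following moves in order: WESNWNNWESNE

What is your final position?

Answer: Final position: (row=0, col=2)

Derivation:
Start: (row=0, col=2)
  W (west): (row=0, col=2) -> (row=0, col=1)
  E (east): (row=0, col=1) -> (row=0, col=2)
  S (south): (row=0, col=2) -> (row=1, col=2)
  N (north): (row=1, col=2) -> (row=0, col=2)
  W (west): (row=0, col=2) -> (row=0, col=1)
  N (north): blocked, stay at (row=0, col=1)
  N (north): blocked, stay at (row=0, col=1)
  W (west): blocked, stay at (row=0, col=1)
  E (east): (row=0, col=1) -> (row=0, col=2)
  S (south): (row=0, col=2) -> (row=1, col=2)
  N (north): (row=1, col=2) -> (row=0, col=2)
  E (east): blocked, stay at (row=0, col=2)
Final: (row=0, col=2)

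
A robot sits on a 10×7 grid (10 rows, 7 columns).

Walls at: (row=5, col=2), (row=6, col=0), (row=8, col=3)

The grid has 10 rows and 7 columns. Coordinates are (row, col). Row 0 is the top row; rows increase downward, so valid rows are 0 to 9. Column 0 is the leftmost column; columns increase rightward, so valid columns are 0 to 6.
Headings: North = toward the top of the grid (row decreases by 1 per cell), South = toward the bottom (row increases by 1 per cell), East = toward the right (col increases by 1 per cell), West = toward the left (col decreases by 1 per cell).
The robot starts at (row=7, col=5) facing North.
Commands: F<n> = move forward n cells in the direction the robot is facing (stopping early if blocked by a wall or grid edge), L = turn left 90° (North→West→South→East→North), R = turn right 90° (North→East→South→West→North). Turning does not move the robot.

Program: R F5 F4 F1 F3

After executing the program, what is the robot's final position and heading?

Start: (row=7, col=5), facing North
  R: turn right, now facing East
  F5: move forward 1/5 (blocked), now at (row=7, col=6)
  F4: move forward 0/4 (blocked), now at (row=7, col=6)
  F1: move forward 0/1 (blocked), now at (row=7, col=6)
  F3: move forward 0/3 (blocked), now at (row=7, col=6)
Final: (row=7, col=6), facing East

Answer: Final position: (row=7, col=6), facing East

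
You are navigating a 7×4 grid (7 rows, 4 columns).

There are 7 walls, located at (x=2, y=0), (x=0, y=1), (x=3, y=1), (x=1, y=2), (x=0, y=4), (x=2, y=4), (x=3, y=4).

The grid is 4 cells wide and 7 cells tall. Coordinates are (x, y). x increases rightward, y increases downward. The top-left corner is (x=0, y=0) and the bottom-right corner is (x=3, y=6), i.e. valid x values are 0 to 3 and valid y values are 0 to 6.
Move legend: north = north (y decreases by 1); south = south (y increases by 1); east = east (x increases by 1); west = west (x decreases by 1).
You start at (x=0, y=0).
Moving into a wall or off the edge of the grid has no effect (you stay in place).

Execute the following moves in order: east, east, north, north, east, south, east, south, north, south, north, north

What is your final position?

Start: (x=0, y=0)
  east (east): (x=0, y=0) -> (x=1, y=0)
  east (east): blocked, stay at (x=1, y=0)
  north (north): blocked, stay at (x=1, y=0)
  north (north): blocked, stay at (x=1, y=0)
  east (east): blocked, stay at (x=1, y=0)
  south (south): (x=1, y=0) -> (x=1, y=1)
  east (east): (x=1, y=1) -> (x=2, y=1)
  south (south): (x=2, y=1) -> (x=2, y=2)
  north (north): (x=2, y=2) -> (x=2, y=1)
  south (south): (x=2, y=1) -> (x=2, y=2)
  north (north): (x=2, y=2) -> (x=2, y=1)
  north (north): blocked, stay at (x=2, y=1)
Final: (x=2, y=1)

Answer: Final position: (x=2, y=1)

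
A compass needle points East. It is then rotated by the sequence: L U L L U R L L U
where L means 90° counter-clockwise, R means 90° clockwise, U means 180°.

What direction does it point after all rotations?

Answer: Final heading: West

Derivation:
Start: East
  L (left (90° counter-clockwise)) -> North
  U (U-turn (180°)) -> South
  L (left (90° counter-clockwise)) -> East
  L (left (90° counter-clockwise)) -> North
  U (U-turn (180°)) -> South
  R (right (90° clockwise)) -> West
  L (left (90° counter-clockwise)) -> South
  L (left (90° counter-clockwise)) -> East
  U (U-turn (180°)) -> West
Final: West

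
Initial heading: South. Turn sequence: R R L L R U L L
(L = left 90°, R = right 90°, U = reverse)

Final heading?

Answer: Final heading: West

Derivation:
Start: South
  R (right (90° clockwise)) -> West
  R (right (90° clockwise)) -> North
  L (left (90° counter-clockwise)) -> West
  L (left (90° counter-clockwise)) -> South
  R (right (90° clockwise)) -> West
  U (U-turn (180°)) -> East
  L (left (90° counter-clockwise)) -> North
  L (left (90° counter-clockwise)) -> West
Final: West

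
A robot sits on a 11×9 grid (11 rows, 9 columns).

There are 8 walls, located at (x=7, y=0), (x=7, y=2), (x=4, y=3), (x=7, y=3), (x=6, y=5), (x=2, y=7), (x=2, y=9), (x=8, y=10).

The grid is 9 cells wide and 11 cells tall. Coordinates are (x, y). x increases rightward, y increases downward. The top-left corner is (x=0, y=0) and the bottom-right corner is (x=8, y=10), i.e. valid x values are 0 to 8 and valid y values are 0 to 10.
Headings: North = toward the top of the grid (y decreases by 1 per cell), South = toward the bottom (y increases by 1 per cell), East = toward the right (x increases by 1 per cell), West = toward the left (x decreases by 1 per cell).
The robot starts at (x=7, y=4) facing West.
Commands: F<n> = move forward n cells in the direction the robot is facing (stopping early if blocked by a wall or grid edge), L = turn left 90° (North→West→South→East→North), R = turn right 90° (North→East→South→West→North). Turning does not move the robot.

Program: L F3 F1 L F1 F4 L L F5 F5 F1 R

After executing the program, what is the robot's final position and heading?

Answer: Final position: (x=0, y=8), facing North

Derivation:
Start: (x=7, y=4), facing West
  L: turn left, now facing South
  F3: move forward 3, now at (x=7, y=7)
  F1: move forward 1, now at (x=7, y=8)
  L: turn left, now facing East
  F1: move forward 1, now at (x=8, y=8)
  F4: move forward 0/4 (blocked), now at (x=8, y=8)
  L: turn left, now facing North
  L: turn left, now facing West
  F5: move forward 5, now at (x=3, y=8)
  F5: move forward 3/5 (blocked), now at (x=0, y=8)
  F1: move forward 0/1 (blocked), now at (x=0, y=8)
  R: turn right, now facing North
Final: (x=0, y=8), facing North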